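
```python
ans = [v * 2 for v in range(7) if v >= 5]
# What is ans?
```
Trace:
  v=0
  v=1
  v=2
  v=3
  v=4
  v=5
  v=6
  ans=[10, 12]

Final answer: [10, 12]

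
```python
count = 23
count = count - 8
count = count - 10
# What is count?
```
Trace:
  count=23
  count=15
  count=5

Final answer: 5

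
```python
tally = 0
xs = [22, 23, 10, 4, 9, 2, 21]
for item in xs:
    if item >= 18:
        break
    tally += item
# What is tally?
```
Trace:
  tally=0
  tally=0, item=22

Final answer: 0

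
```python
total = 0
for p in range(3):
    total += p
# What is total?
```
Trace:
  total=0
  total=0, p=0
  total=1, p=1
  total=3, p=2

Final answer: 3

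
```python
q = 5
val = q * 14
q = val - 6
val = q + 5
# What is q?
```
Trace:
  q=5
  q=5, val=70
  q=64, val=70
  q=64, val=69

Final answer: 64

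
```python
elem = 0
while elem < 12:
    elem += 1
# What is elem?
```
Trace:
  elem=0
  elem=1
  elem=2
  elem=3
  elem=4
  elem=5
  elem=6
  elem=7
  elem=8
  elem=9
  elem=10
  elem=11
  elem=12

Final answer: 12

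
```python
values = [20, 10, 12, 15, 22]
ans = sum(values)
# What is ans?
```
Trace:
  values=[20, 10, 12, 15, 22]
  values=[20, 10, 12, 15, 22], ans=79

Final answer: 79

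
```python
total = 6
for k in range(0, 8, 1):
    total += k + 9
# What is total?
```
Trace:
  total=6
  total=15, k=0
  total=25, k=1
  total=36, k=2
  total=48, k=3
  total=61, k=4
  total=75, k=5
  total=90, k=6
  total=106, k=7

Final answer: 106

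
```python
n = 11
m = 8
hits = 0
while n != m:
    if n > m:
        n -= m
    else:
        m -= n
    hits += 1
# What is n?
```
Trace:
  n=11
  n=11, m=8
  n=11, m=8, hits=0
  n=3, m=8, hits=1
  n=3, m=5, hits=2
  n=3, m=2, hits=3
  n=1, m=2, hits=4
  n=1, m=1, hits=5

Final answer: 1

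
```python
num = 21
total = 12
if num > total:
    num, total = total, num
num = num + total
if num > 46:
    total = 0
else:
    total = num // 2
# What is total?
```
Trace:
  num=21
  num=21, total=12
  num=12, total=21
  num=33, total=21
  num=33, total=16

Final answer: 16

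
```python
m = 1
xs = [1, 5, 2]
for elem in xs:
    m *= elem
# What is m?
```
Trace:
  m=1
  m=1, elem=1
  m=5, elem=5
  m=10, elem=2

Final answer: 10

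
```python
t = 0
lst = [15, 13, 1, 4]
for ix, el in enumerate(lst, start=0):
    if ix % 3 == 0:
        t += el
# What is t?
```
Trace:
  t=0
  t=15, ix=0, el=15
  t=15, ix=1, el=13
  t=15, ix=2, el=1
  t=19, ix=3, el=4

Final answer: 19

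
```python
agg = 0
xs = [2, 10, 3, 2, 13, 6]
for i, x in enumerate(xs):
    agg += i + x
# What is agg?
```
Trace:
  agg=0
  agg=2, i=0, x=2
  agg=13, i=1, x=10
  agg=18, i=2, x=3
  agg=23, i=3, x=2
  agg=40, i=4, x=13
  agg=51, i=5, x=6

Final answer: 51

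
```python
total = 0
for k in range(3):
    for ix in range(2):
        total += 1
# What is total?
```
Trace:
  total=0
  total=1, k=0, ix=0
  total=2, k=0, ix=1
  total=3, k=1, ix=0
  total=4, k=1, ix=1
  total=5, k=2, ix=0
  total=6, k=2, ix=1

Final answer: 6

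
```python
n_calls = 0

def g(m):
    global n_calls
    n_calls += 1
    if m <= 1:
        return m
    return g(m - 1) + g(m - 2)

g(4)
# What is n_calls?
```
Call trace (a repeated sub-call is expanded the first time; later identical calls just restate its return value):
g(m=4)
  g(m=3)
    g(m=2)
      g(m=1)
      -> return 1
      g(m=0)
      -> return 0
    -> return 1
    g(m=1)
    -> return 1
  -> return 2
  g(m=2) -> return 1  (same call as traced above)
-> return 3

n_calls is incremented once per call, so count the calls in each subtree. Let C(m) = number of calls made by g(m).
C(0) = C(1) = 1 (base case, no recursion); C(m) = 1 + C(m - 1) + C(m - 2) otherwise.
C(2) = 1 + C(1) + C(0) = 1 + 1 + 1 = 3
C(3) = 1 + C(2) + C(1) = 1 + 3 + 1 = 5
C(4) = 1 + C(3) + C(2) = 1 + 5 + 3 = 9
n_calls = C(4) = 9

Final answer: 9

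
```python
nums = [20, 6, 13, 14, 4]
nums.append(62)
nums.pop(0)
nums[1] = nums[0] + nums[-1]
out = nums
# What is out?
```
Trace:
  nums=[20, 6, 13, 14, 4]
  nums=[20, 6, 13, 14, 4, 62]
  nums=[6, 13, 14, 4, 62]
  nums=[6, 68, 14, 4, 62]
  nums=[6, 68, 14, 4, 62], out=[6, 68, 14, 4, 62]

Final answer: [6, 68, 14, 4, 62]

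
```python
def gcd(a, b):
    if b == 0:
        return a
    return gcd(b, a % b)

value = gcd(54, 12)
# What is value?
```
Call trace:
gcd(a=54, b=12)
  gcd(a=12, b=6)
    gcd(a=6, b=0)
    -> return 6
  -> return 6
-> return 6

Final answer: 6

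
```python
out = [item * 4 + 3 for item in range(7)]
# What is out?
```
Trace:
  item=0
  item=1
  item=2
  item=3
  item=4
  item=5
  item=6
  out=[3, 7, 11, 15, 19, 23, 27]

Final answer: [3, 7, 11, 15, 19, 23, 27]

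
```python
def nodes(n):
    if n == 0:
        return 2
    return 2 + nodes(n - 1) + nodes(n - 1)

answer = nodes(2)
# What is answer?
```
Call trace (a repeated sub-call is expanded the first time; later identical calls just restate its return value):
nodes(n=2)
  nodes(n=1)
    nodes(n=0)
    -> return 2
    nodes(n=0)
    -> return 2
  -> return 6
  nodes(n=1) -> return 6  (same call as traced above)
-> return 14

Final answer: 14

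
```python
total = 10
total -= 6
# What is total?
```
Trace:
  total=10
  total=4

Final answer: 4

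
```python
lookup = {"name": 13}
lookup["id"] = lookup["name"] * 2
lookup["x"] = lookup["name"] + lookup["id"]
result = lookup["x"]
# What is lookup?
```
Trace:
  lookup={'name': 13}
  lookup={'name': 13, 'id': 26}
  lookup={'name': 13, 'id': 26, 'x': 39}
  lookup={'name': 13, 'id': 26, 'x': 39}, result=39

Final answer: {'name': 13, 'id': 26, 'x': 39}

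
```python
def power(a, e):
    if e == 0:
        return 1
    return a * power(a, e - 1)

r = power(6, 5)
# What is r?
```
Call trace:
power(a=6, e=5)
  power(a=6, e=4)
    power(a=6, e=3)
      power(a=6, e=2)
        power(a=6, e=1)
          power(a=6, e=0)
          -> return 1
        -> return 6
      -> return 36
    -> return 216
  -> return 1296
-> return 7776

Final answer: 7776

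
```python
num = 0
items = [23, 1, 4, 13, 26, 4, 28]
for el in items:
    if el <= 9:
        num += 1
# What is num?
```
Trace:
  num=0
  num=0, el=23
  num=1, el=1
  num=2, el=4
  num=2, el=13
  num=2, el=26
  num=3, el=4
  num=3, el=28

Final answer: 3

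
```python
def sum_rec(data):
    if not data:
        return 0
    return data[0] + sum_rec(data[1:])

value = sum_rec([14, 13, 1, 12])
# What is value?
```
Call trace:
sum_rec(data=[14, 13, 1, 12])
  sum_rec(data=[13, 1, 12])
    sum_rec(data=[1, 12])
      sum_rec(data=[12])
        sum_rec(data=[])
        -> return 0
      -> return 12
    -> return 13
  -> return 26
-> return 40

Final answer: 40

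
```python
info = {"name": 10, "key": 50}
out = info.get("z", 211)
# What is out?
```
Trace:
  info={'name': 10, 'key': 50}
  info={'name': 10, 'key': 50}, out=211

Final answer: 211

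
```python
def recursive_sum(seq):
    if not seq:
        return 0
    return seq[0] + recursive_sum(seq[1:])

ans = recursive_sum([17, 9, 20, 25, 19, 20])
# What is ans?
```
Call trace:
recursive_sum(seq=[17, 9, 20, 25, 19, 20])
  recursive_sum(seq=[9, 20, 25, 19, 20])
    recursive_sum(seq=[20, 25, 19, 20])
      recursive_sum(seq=[25, 19, 20])
        recursive_sum(seq=[19, 20])
          recursive_sum(seq=[20])
            recursive_sum(seq=[])
            -> return 0
          -> return 20
        -> return 39
      -> return 64
    -> return 84
  -> return 93
-> return 110

Final answer: 110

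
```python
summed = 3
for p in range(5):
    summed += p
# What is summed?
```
Trace:
  summed=3
  summed=3, p=0
  summed=4, p=1
  summed=6, p=2
  summed=9, p=3
  summed=13, p=4

Final answer: 13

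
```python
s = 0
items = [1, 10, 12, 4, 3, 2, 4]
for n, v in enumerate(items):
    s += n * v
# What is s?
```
Trace:
  s=0
  s=0, n=0, v=1
  s=10, n=1, v=10
  s=34, n=2, v=12
  s=46, n=3, v=4
  s=58, n=4, v=3
  s=68, n=5, v=2
  s=92, n=6, v=4

Final answer: 92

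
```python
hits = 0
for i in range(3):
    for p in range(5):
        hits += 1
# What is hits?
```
Trace:
  hits=0
  hits=1, i=0, p=0
  hits=2, i=0, p=1
  hits=3, i=0, p=2
  hits=4, i=0, p=3
  hits=5, i=0, p=4
  hits=6, i=1, p=0
  hits=7, i=1, p=1
  hits=8, i=1, p=2
  hits=9, i=1, p=3
  hits=10, i=1, p=4
  hits=11, i=2, p=0
  hits=12, i=2, p=1
  hits=13, i=2, p=2
  hits=14, i=2, p=3
  hits=15, i=2, p=4

Final answer: 15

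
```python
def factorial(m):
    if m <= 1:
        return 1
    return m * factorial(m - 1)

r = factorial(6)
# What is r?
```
Call trace:
factorial(m=6)
  factorial(m=5)
    factorial(m=4)
      factorial(m=3)
        factorial(m=2)
          factorial(m=1)
          -> return 1
        -> return 2
      -> return 6
    -> return 24
  -> return 120
-> return 720

Final answer: 720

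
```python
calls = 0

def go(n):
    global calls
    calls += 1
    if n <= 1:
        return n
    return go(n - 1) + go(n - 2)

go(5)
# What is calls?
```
Call trace (a repeated sub-call is expanded the first time; later identical calls just restate its return value):
go(n=5)
  go(n=4)
    go(n=3)
      go(n=2)
        go(n=1)
        -> return 1
        go(n=0)
        -> return 0
      -> return 1
      go(n=1)
      -> return 1
    -> return 2
    go(n=2) -> return 1  (same call as traced above)
  -> return 3
  go(n=3) -> return 2  (same call as traced above)
-> return 5

calls is incremented once per call, so count the calls in each subtree. Let C(n) = number of calls made by go(n).
C(0) = C(1) = 1 (base case, no recursion); C(n) = 1 + C(n - 1) + C(n - 2) otherwise.
C(2) = 1 + C(1) + C(0) = 1 + 1 + 1 = 3
C(3) = 1 + C(2) + C(1) = 1 + 3 + 1 = 5
C(4) = 1 + C(3) + C(2) = 1 + 5 + 3 = 9
C(5) = 1 + C(4) + C(3) = 1 + 9 + 5 = 15
calls = C(5) = 15

Final answer: 15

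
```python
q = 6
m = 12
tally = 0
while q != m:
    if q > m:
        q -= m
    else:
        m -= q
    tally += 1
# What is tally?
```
Trace:
  q=6
  q=6, m=12
  q=6, m=12, tally=0
  q=6, m=6, tally=1

Final answer: 1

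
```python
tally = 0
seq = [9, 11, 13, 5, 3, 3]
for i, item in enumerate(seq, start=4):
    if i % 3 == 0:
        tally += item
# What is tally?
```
Trace:
  tally=0
  tally=0, i=4, item=9
  tally=0, i=5, item=11
  tally=13, i=6, item=13
  tally=13, i=7, item=5
  tally=13, i=8, item=3
  tally=16, i=9, item=3

Final answer: 16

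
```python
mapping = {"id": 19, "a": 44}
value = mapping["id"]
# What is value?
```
Trace:
  mapping={'id': 19, 'a': 44}
  mapping={'id': 19, 'a': 44}, value=19

Final answer: 19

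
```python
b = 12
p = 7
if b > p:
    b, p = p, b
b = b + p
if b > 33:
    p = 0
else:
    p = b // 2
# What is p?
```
Trace:
  b=12
  b=12, p=7
  b=7, p=12
  b=19, p=12
  b=19, p=9

Final answer: 9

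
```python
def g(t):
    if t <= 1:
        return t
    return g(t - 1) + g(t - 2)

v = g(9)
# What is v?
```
Call trace (a repeated sub-call is expanded the first time; later identical calls just restate its return value):
g(t=9)
  g(t=8)
    g(t=7)
      g(t=6)
        g(t=5)
          g(t=4)
            g(t=3)
              g(t=2)
                g(t=1)
                -> return 1
                g(t=0)
                -> return 0
              -> return 1
              g(t=1)
              -> return 1
            -> return 2
            g(t=2) -> return 1  (same call as traced above)
          -> return 3
          g(t=3) -> return 2  (same call as traced above)
        -> return 5
        g(t=4) -> return 3  (same call as traced above)
      -> return 8
      g(t=5) -> return 5  (same call as traced above)
    -> return 13
    g(t=6) -> return 8  (same call as traced above)
  -> return 21
  g(t=7) -> return 13  (same call as traced above)
-> return 34

Final answer: 34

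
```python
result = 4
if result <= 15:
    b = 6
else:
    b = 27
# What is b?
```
Trace:
  result=4
  result=4, b=6

Final answer: 6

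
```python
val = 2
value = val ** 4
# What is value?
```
Trace:
  val=2
  val=2, value=16

Final answer: 16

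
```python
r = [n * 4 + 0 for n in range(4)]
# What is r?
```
Trace:
  n=0
  n=1
  n=2
  n=3
  r=[0, 4, 8, 12]

Final answer: [0, 4, 8, 12]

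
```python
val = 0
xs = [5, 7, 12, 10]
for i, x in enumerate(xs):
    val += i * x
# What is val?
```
Trace:
  val=0
  val=0, i=0, x=5
  val=7, i=1, x=7
  val=31, i=2, x=12
  val=61, i=3, x=10

Final answer: 61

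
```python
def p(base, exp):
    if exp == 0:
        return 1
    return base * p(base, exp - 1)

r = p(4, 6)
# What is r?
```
Call trace:
p(base=4, exp=6)
  p(base=4, exp=5)
    p(base=4, exp=4)
      p(base=4, exp=3)
        p(base=4, exp=2)
          p(base=4, exp=1)
            p(base=4, exp=0)
            -> return 1
          -> return 4
        -> return 16
      -> return 64
    -> return 256
  -> return 1024
-> return 4096

Final answer: 4096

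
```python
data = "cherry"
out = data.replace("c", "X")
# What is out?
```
Trace:
  data='cherry'
  data='cherry', out='Xherry'

Final answer: 'Xherry'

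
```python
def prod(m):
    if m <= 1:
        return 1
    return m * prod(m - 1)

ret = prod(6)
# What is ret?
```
Call trace:
prod(m=6)
  prod(m=5)
    prod(m=4)
      prod(m=3)
        prod(m=2)
          prod(m=1)
          -> return 1
        -> return 2
      -> return 6
    -> return 24
  -> return 120
-> return 720

Final answer: 720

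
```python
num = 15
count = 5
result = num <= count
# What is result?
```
Trace:
  num=15
  num=15, count=5
  num=15, count=5, result=False

Final answer: False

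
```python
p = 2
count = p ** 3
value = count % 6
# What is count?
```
Trace:
  p=2
  p=2, count=8
  p=2, count=8, value=2

Final answer: 8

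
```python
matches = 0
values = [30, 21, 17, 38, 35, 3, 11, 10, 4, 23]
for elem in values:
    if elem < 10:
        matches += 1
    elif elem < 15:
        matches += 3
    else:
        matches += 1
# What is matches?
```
Trace:
  matches=0
  matches=1, elem=30
  matches=2, elem=21
  matches=3, elem=17
  matches=4, elem=38
  matches=5, elem=35
  matches=6, elem=3
  matches=9, elem=11
  matches=12, elem=10
  matches=13, elem=4
  matches=14, elem=23

Final answer: 14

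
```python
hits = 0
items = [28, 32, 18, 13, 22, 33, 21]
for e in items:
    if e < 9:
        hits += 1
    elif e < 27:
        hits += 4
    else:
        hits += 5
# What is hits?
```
Trace:
  hits=0
  hits=5, e=28
  hits=10, e=32
  hits=14, e=18
  hits=18, e=13
  hits=22, e=22
  hits=27, e=33
  hits=31, e=21

Final answer: 31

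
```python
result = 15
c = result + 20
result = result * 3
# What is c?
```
Trace:
  result=15
  result=15, c=35
  result=45, c=35

Final answer: 35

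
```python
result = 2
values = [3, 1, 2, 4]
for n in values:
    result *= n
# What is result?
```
Trace:
  result=2
  result=6, n=3
  result=6, n=1
  result=12, n=2
  result=48, n=4

Final answer: 48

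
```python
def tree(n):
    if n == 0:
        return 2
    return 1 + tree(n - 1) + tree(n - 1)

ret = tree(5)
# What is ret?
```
Call trace (a repeated sub-call is expanded the first time; later identical calls just restate its return value):
tree(n=5)
  tree(n=4)
    tree(n=3)
      tree(n=2)
        tree(n=1)
          tree(n=0)
          -> return 2
          tree(n=0)
          -> return 2
        -> return 5
        tree(n=1) -> return 5  (same call as traced above)
      -> return 11
      tree(n=2) -> return 11  (same call as traced above)
    -> return 23
    tree(n=3) -> return 23  (same call as traced above)
  -> return 47
  tree(n=4) -> return 47  (same call as traced above)
-> return 95

Final answer: 95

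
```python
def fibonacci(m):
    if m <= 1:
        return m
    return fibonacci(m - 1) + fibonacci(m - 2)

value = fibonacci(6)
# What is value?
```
Call trace (a repeated sub-call is expanded the first time; later identical calls just restate its return value):
fibonacci(m=6)
  fibonacci(m=5)
    fibonacci(m=4)
      fibonacci(m=3)
        fibonacci(m=2)
          fibonacci(m=1)
          -> return 1
          fibonacci(m=0)
          -> return 0
        -> return 1
        fibonacci(m=1)
        -> return 1
      -> return 2
      fibonacci(m=2) -> return 1  (same call as traced above)
    -> return 3
    fibonacci(m=3) -> return 2  (same call as traced above)
  -> return 5
  fibonacci(m=4) -> return 3  (same call as traced above)
-> return 8

Final answer: 8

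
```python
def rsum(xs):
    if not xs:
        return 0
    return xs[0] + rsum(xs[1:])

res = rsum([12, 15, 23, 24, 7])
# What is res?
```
Call trace:
rsum(xs=[12, 15, 23, 24, 7])
  rsum(xs=[15, 23, 24, 7])
    rsum(xs=[23, 24, 7])
      rsum(xs=[24, 7])
        rsum(xs=[7])
          rsum(xs=[])
          -> return 0
        -> return 7
      -> return 31
    -> return 54
  -> return 69
-> return 81

Final answer: 81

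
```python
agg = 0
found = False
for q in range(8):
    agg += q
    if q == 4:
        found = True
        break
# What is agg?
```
Trace:
  agg=0
  agg=0, found=False
  agg=0, found=False, q=0
  agg=1, found=False, q=1
  agg=3, found=False, q=2
  agg=6, found=False, q=3
  agg=10, found=True, q=4

Final answer: 10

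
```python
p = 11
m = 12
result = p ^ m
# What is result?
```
Trace:
  p=11
  p=11, m=12
  p=11, m=12, result=7

Final answer: 7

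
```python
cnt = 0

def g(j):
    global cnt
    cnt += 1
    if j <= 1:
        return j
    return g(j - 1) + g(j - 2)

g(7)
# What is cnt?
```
Call trace (a repeated sub-call is expanded the first time; later identical calls just restate its return value):
g(j=7)
  g(j=6)
    g(j=5)
      g(j=4)
        g(j=3)
          g(j=2)
            g(j=1)
            -> return 1
            g(j=0)
            -> return 0
          -> return 1
          g(j=1)
          -> return 1
        -> return 2
        g(j=2) -> return 1  (same call as traced above)
      -> return 3
      g(j=3) -> return 2  (same call as traced above)
    -> return 5
    g(j=4) -> return 3  (same call as traced above)
  -> return 8
  g(j=5) -> return 5  (same call as traced above)
-> return 13

cnt is incremented once per call, so count the calls in each subtree. Let C(j) = number of calls made by g(j).
C(0) = C(1) = 1 (base case, no recursion); C(j) = 1 + C(j - 1) + C(j - 2) otherwise.
C(2) = 1 + C(1) + C(0) = 1 + 1 + 1 = 3
C(3) = 1 + C(2) + C(1) = 1 + 3 + 1 = 5
C(4) = 1 + C(3) + C(2) = 1 + 5 + 3 = 9
C(5) = 1 + C(4) + C(3) = 1 + 9 + 5 = 15
C(6) = 1 + C(5) + C(4) = 1 + 15 + 9 = 25
C(7) = 1 + C(6) + C(5) = 1 + 25 + 15 = 41
cnt = C(7) = 41

Final answer: 41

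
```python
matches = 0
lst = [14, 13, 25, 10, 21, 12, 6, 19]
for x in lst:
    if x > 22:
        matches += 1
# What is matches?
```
Trace:
  matches=0
  matches=0, x=14
  matches=0, x=13
  matches=1, x=25
  matches=1, x=10
  matches=1, x=21
  matches=1, x=12
  matches=1, x=6
  matches=1, x=19

Final answer: 1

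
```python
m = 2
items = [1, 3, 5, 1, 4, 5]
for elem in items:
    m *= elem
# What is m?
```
Trace:
  m=2
  m=2, elem=1
  m=6, elem=3
  m=30, elem=5
  m=30, elem=1
  m=120, elem=4
  m=600, elem=5

Final answer: 600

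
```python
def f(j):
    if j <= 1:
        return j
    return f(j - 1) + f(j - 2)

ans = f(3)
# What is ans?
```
Call trace:
f(j=3)
  f(j=2)
    f(j=1)
    -> return 1
    f(j=0)
    -> return 0
  -> return 1
  f(j=1)
  -> return 1
-> return 2

Final answer: 2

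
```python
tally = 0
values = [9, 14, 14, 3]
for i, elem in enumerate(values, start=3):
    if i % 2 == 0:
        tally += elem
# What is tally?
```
Trace:
  tally=0
  tally=0, i=3, elem=9
  tally=14, i=4, elem=14
  tally=14, i=5, elem=14
  tally=17, i=6, elem=3

Final answer: 17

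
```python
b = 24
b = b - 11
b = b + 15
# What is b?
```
Trace:
  b=24
  b=13
  b=28

Final answer: 28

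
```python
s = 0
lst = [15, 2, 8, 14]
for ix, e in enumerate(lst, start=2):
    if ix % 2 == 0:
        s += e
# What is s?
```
Trace:
  s=0
  s=15, ix=2, e=15
  s=15, ix=3, e=2
  s=23, ix=4, e=8
  s=23, ix=5, e=14

Final answer: 23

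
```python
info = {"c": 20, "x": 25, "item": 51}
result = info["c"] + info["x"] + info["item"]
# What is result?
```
Trace:
  info={'c': 20, 'x': 25, 'item': 51}
  info={'c': 20, 'x': 25, 'item': 51}, result=96

Final answer: 96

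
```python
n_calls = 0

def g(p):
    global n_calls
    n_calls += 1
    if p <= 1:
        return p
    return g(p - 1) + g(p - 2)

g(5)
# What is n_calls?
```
Call trace (a repeated sub-call is expanded the first time; later identical calls just restate its return value):
g(p=5)
  g(p=4)
    g(p=3)
      g(p=2)
        g(p=1)
        -> return 1
        g(p=0)
        -> return 0
      -> return 1
      g(p=1)
      -> return 1
    -> return 2
    g(p=2) -> return 1  (same call as traced above)
  -> return 3
  g(p=3) -> return 2  (same call as traced above)
-> return 5

n_calls is incremented once per call, so count the calls in each subtree. Let C(p) = number of calls made by g(p).
C(0) = C(1) = 1 (base case, no recursion); C(p) = 1 + C(p - 1) + C(p - 2) otherwise.
C(2) = 1 + C(1) + C(0) = 1 + 1 + 1 = 3
C(3) = 1 + C(2) + C(1) = 1 + 3 + 1 = 5
C(4) = 1 + C(3) + C(2) = 1 + 5 + 3 = 9
C(5) = 1 + C(4) + C(3) = 1 + 9 + 5 = 15
n_calls = C(5) = 15

Final answer: 15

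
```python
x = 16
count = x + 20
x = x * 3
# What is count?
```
Trace:
  x=16
  x=16, count=36
  x=48, count=36

Final answer: 36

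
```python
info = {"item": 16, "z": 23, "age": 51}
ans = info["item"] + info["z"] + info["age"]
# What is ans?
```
Trace:
  info={'item': 16, 'z': 23, 'age': 51}
  info={'item': 16, 'z': 23, 'age': 51}, ans=90

Final answer: 90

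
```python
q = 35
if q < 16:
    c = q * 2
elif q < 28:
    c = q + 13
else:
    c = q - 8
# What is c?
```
Trace:
  q=35
  q=35, c=27

Final answer: 27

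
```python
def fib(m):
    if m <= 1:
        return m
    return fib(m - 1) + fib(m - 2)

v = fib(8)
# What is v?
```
Call trace (a repeated sub-call is expanded the first time; later identical calls just restate its return value):
fib(m=8)
  fib(m=7)
    fib(m=6)
      fib(m=5)
        fib(m=4)
          fib(m=3)
            fib(m=2)
              fib(m=1)
              -> return 1
              fib(m=0)
              -> return 0
            -> return 1
            fib(m=1)
            -> return 1
          -> return 2
          fib(m=2) -> return 1  (same call as traced above)
        -> return 3
        fib(m=3) -> return 2  (same call as traced above)
      -> return 5
      fib(m=4) -> return 3  (same call as traced above)
    -> return 8
    fib(m=5) -> return 5  (same call as traced above)
  -> return 13
  fib(m=6) -> return 8  (same call as traced above)
-> return 21

Final answer: 21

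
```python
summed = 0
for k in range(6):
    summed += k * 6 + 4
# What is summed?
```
Trace:
  summed=0
  summed=4, k=0
  summed=14, k=1
  summed=30, k=2
  summed=52, k=3
  summed=80, k=4
  summed=114, k=5

Final answer: 114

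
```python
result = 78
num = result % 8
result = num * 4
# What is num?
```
Trace:
  result=78
  result=78, num=6
  result=24, num=6

Final answer: 6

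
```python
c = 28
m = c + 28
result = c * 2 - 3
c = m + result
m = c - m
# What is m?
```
Trace:
  c=28
  c=28, m=56
  c=28, m=56, result=53
  c=109, m=56, result=53
  c=109, m=53, result=53

Final answer: 53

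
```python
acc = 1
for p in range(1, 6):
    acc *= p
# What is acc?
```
Trace:
  acc=1
  acc=1, p=1
  acc=2, p=2
  acc=6, p=3
  acc=24, p=4
  acc=120, p=5

Final answer: 120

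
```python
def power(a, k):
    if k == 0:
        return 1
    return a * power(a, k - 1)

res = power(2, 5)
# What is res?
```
Call trace:
power(a=2, k=5)
  power(a=2, k=4)
    power(a=2, k=3)
      power(a=2, k=2)
        power(a=2, k=1)
          power(a=2, k=0)
          -> return 1
        -> return 2
      -> return 4
    -> return 8
  -> return 16
-> return 32

Final answer: 32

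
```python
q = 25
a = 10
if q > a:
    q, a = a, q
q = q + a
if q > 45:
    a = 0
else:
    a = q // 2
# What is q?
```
Trace:
  q=25
  q=25, a=10
  q=10, a=25
  q=35, a=25
  q=35, a=17

Final answer: 35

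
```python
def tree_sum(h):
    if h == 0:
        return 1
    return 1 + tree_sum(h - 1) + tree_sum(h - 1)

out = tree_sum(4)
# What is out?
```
Call trace (a repeated sub-call is expanded the first time; later identical calls just restate its return value):
tree_sum(h=4)
  tree_sum(h=3)
    tree_sum(h=2)
      tree_sum(h=1)
        tree_sum(h=0)
        -> return 1
        tree_sum(h=0)
        -> return 1
      -> return 3
      tree_sum(h=1) -> return 3  (same call as traced above)
    -> return 7
    tree_sum(h=2) -> return 7  (same call as traced above)
  -> return 15
  tree_sum(h=3) -> return 15  (same call as traced above)
-> return 31

Final answer: 31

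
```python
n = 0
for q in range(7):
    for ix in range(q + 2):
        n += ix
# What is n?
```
Trace:
  n=0
  n=0, q=0, ix=0
  n=1, q=0, ix=1
  n=1, q=1, ix=0
  n=2, q=1, ix=1
  n=4, q=1, ix=2
  n=4, q=2, ix=0
  n=5, q=2, ix=1
  n=7, q=2, ix=2
  n=10, q=2, ix=3
  n=10, q=3, ix=0
  n=11, q=3, ix=1
  n=13, q=3, ix=2
  n=16, q=3, ix=3
  n=20, q=3, ix=4
  n=20, q=4, ix=0
  n=21, q=4, ix=1
  n=23, q=4, ix=2
  n=26, q=4, ix=3
  n=30, q=4, ix=4
  n=35, q=4, ix=5
  n=35, q=5, ix=0
  n=36, q=5, ix=1
  n=38, q=5, ix=2
  n=41, q=5, ix=3
  n=45, q=5, ix=4
  n=50, q=5, ix=5
  n=56, q=5, ix=6
  n=56, q=6, ix=0
  n=57, q=6, ix=1
  n=59, q=6, ix=2
  n=62, q=6, ix=3
  n=66, q=6, ix=4
  n=71, q=6, ix=5
  n=77, q=6, ix=6
  n=84, q=6, ix=7

Final answer: 84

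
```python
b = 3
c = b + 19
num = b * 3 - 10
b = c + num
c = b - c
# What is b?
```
Trace:
  b=3
  b=3, c=22
  b=3, c=22, num=-1
  b=21, c=22, num=-1
  b=21, c=-1, num=-1

Final answer: 21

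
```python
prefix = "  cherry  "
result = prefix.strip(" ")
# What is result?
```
Trace:
  prefix='  cherry  '
  prefix='  cherry  ', result='cherry'

Final answer: 'cherry'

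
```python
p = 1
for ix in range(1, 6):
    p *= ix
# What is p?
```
Trace:
  p=1
  p=1, ix=1
  p=2, ix=2
  p=6, ix=3
  p=24, ix=4
  p=120, ix=5

Final answer: 120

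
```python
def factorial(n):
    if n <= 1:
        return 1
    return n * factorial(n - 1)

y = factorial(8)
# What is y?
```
Call trace:
factorial(n=8)
  factorial(n=7)
    factorial(n=6)
      factorial(n=5)
        factorial(n=4)
          factorial(n=3)
            factorial(n=2)
              factorial(n=1)
              -> return 1
            -> return 2
          -> return 6
        -> return 24
      -> return 120
    -> return 720
  -> return 5040
-> return 40320

Final answer: 40320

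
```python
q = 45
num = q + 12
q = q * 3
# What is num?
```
Trace:
  q=45
  q=45, num=57
  q=135, num=57

Final answer: 57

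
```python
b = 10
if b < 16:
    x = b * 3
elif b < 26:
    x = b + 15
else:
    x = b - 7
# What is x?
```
Trace:
  b=10
  b=10, x=30

Final answer: 30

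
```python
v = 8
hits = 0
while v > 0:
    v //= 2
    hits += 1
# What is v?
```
Trace:
  v=8
  v=8, hits=0
  v=4, hits=1
  v=2, hits=2
  v=1, hits=3
  v=0, hits=4

Final answer: 0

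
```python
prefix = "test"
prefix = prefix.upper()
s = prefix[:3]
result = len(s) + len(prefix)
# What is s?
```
Trace:
  prefix='test'
  prefix='TEST'
  prefix='TEST', s='TES'
  prefix='TEST', s='TES', result=7

Final answer: 'TES'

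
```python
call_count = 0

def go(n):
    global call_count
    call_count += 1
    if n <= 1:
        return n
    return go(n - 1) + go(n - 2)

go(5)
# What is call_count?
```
Call trace (a repeated sub-call is expanded the first time; later identical calls just restate its return value):
go(n=5)
  go(n=4)
    go(n=3)
      go(n=2)
        go(n=1)
        -> return 1
        go(n=0)
        -> return 0
      -> return 1
      go(n=1)
      -> return 1
    -> return 2
    go(n=2) -> return 1  (same call as traced above)
  -> return 3
  go(n=3) -> return 2  (same call as traced above)
-> return 5

call_count is incremented once per call, so count the calls in each subtree. Let C(n) = number of calls made by go(n).
C(0) = C(1) = 1 (base case, no recursion); C(n) = 1 + C(n - 1) + C(n - 2) otherwise.
C(2) = 1 + C(1) + C(0) = 1 + 1 + 1 = 3
C(3) = 1 + C(2) + C(1) = 1 + 3 + 1 = 5
C(4) = 1 + C(3) + C(2) = 1 + 5 + 3 = 9
C(5) = 1 + C(4) + C(3) = 1 + 9 + 5 = 15
call_count = C(5) = 15

Final answer: 15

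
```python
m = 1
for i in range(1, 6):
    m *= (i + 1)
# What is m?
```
Trace:
  m=1
  m=2, i=1
  m=6, i=2
  m=24, i=3
  m=120, i=4
  m=720, i=5

Final answer: 720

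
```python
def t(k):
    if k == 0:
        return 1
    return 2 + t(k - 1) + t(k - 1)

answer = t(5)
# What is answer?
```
Call trace (a repeated sub-call is expanded the first time; later identical calls just restate its return value):
t(k=5)
  t(k=4)
    t(k=3)
      t(k=2)
        t(k=1)
          t(k=0)
          -> return 1
          t(k=0)
          -> return 1
        -> return 4
        t(k=1) -> return 4  (same call as traced above)
      -> return 10
      t(k=2) -> return 10  (same call as traced above)
    -> return 22
    t(k=3) -> return 22  (same call as traced above)
  -> return 46
  t(k=4) -> return 46  (same call as traced above)
-> return 94

Final answer: 94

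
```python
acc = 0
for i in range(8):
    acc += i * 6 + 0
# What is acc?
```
Trace:
  acc=0
  acc=0, i=0
  acc=6, i=1
  acc=18, i=2
  acc=36, i=3
  acc=60, i=4
  acc=90, i=5
  acc=126, i=6
  acc=168, i=7

Final answer: 168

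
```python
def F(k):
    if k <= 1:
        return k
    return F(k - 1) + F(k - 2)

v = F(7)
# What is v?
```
Call trace (a repeated sub-call is expanded the first time; later identical calls just restate its return value):
F(k=7)
  F(k=6)
    F(k=5)
      F(k=4)
        F(k=3)
          F(k=2)
            F(k=1)
            -> return 1
            F(k=0)
            -> return 0
          -> return 1
          F(k=1)
          -> return 1
        -> return 2
        F(k=2) -> return 1  (same call as traced above)
      -> return 3
      F(k=3) -> return 2  (same call as traced above)
    -> return 5
    F(k=4) -> return 3  (same call as traced above)
  -> return 8
  F(k=5) -> return 5  (same call as traced above)
-> return 13

Final answer: 13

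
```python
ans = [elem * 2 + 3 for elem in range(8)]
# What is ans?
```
Trace:
  elem=0
  elem=1
  elem=2
  elem=3
  elem=4
  elem=5
  elem=6
  elem=7
  ans=[3, 5, 7, 9, 11, 13, 15, 17]

Final answer: [3, 5, 7, 9, 11, 13, 15, 17]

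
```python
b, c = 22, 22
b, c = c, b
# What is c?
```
Trace:
  b=22, c=22
  b=22, c=22

Final answer: 22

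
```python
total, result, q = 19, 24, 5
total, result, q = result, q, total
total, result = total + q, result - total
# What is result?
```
Trace:
  total=19, result=24, q=5
  total=24, result=5, q=19
  total=43, result=-19, q=19

Final answer: -19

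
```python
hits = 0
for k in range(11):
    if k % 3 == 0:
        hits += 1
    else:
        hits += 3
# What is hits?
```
Trace:
  hits=0
  hits=1, k=0
  hits=4, k=1
  hits=7, k=2
  hits=8, k=3
  hits=11, k=4
  hits=14, k=5
  hits=15, k=6
  hits=18, k=7
  hits=21, k=8
  hits=22, k=9
  hits=25, k=10

Final answer: 25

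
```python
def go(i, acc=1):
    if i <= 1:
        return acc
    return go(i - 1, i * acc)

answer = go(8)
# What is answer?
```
Call trace:
go(i=8, acc=1)
  go(i=7, acc=8)
    go(i=6, acc=56)
      go(i=5, acc=336)
        go(i=4, acc=1680)
          go(i=3, acc=6720)
            go(i=2, acc=20160)
              go(i=1, acc=40320)
              -> return 40320
            -> return 40320
          -> return 40320
        -> return 40320
      -> return 40320
    -> return 40320
  -> return 40320
-> return 40320

Final answer: 40320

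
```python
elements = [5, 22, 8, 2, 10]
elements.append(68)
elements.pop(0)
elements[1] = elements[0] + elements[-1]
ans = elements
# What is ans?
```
Trace:
  elements=[5, 22, 8, 2, 10]
  elements=[5, 22, 8, 2, 10, 68]
  elements=[22, 8, 2, 10, 68]
  elements=[22, 90, 2, 10, 68]
  elements=[22, 90, 2, 10, 68], ans=[22, 90, 2, 10, 68]

Final answer: [22, 90, 2, 10, 68]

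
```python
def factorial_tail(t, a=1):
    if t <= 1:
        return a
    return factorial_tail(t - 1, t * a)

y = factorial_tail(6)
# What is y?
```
Call trace:
factorial_tail(t=6, a=1)
  factorial_tail(t=5, a=6)
    factorial_tail(t=4, a=30)
      factorial_tail(t=3, a=120)
        factorial_tail(t=2, a=360)
          factorial_tail(t=1, a=720)
          -> return 720
        -> return 720
      -> return 720
    -> return 720
  -> return 720
-> return 720

Final answer: 720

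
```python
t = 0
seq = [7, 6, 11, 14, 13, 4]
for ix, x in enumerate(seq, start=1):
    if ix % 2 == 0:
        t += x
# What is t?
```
Trace:
  t=0
  t=0, ix=1, x=7
  t=6, ix=2, x=6
  t=6, ix=3, x=11
  t=20, ix=4, x=14
  t=20, ix=5, x=13
  t=24, ix=6, x=4

Final answer: 24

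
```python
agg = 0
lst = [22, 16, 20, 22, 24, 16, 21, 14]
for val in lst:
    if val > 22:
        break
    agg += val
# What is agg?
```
Trace:
  agg=0
  agg=22, val=22
  agg=38, val=16
  agg=58, val=20
  agg=80, val=22
  agg=80, val=24

Final answer: 80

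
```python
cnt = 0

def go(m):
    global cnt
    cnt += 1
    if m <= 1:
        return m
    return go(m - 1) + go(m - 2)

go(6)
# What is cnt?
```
Call trace (a repeated sub-call is expanded the first time; later identical calls just restate its return value):
go(m=6)
  go(m=5)
    go(m=4)
      go(m=3)
        go(m=2)
          go(m=1)
          -> return 1
          go(m=0)
          -> return 0
        -> return 1
        go(m=1)
        -> return 1
      -> return 2
      go(m=2) -> return 1  (same call as traced above)
    -> return 3
    go(m=3) -> return 2  (same call as traced above)
  -> return 5
  go(m=4) -> return 3  (same call as traced above)
-> return 8

cnt is incremented once per call, so count the calls in each subtree. Let C(m) = number of calls made by go(m).
C(0) = C(1) = 1 (base case, no recursion); C(m) = 1 + C(m - 1) + C(m - 2) otherwise.
C(2) = 1 + C(1) + C(0) = 1 + 1 + 1 = 3
C(3) = 1 + C(2) + C(1) = 1 + 3 + 1 = 5
C(4) = 1 + C(3) + C(2) = 1 + 5 + 3 = 9
C(5) = 1 + C(4) + C(3) = 1 + 9 + 5 = 15
C(6) = 1 + C(5) + C(4) = 1 + 15 + 9 = 25
cnt = C(6) = 25

Final answer: 25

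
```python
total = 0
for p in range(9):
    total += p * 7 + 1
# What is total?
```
Trace:
  total=0
  total=1, p=0
  total=9, p=1
  total=24, p=2
  total=46, p=3
  total=75, p=4
  total=111, p=5
  total=154, p=6
  total=204, p=7
  total=261, p=8

Final answer: 261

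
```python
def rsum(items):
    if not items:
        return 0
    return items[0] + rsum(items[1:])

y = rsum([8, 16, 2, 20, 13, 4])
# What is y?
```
Call trace:
rsum(items=[8, 16, 2, 20, 13, 4])
  rsum(items=[16, 2, 20, 13, 4])
    rsum(items=[2, 20, 13, 4])
      rsum(items=[20, 13, 4])
        rsum(items=[13, 4])
          rsum(items=[4])
            rsum(items=[])
            -> return 0
          -> return 4
        -> return 17
      -> return 37
    -> return 39
  -> return 55
-> return 63

Final answer: 63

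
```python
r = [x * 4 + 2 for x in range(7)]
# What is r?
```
Trace:
  x=0
  x=1
  x=2
  x=3
  x=4
  x=5
  x=6
  r=[2, 6, 10, 14, 18, 22, 26]

Final answer: [2, 6, 10, 14, 18, 22, 26]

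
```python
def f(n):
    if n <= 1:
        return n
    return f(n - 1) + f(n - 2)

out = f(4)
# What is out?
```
Call trace (a repeated sub-call is expanded the first time; later identical calls just restate its return value):
f(n=4)
  f(n=3)
    f(n=2)
      f(n=1)
      -> return 1
      f(n=0)
      -> return 0
    -> return 1
    f(n=1)
    -> return 1
  -> return 2
  f(n=2) -> return 1  (same call as traced above)
-> return 3

Final answer: 3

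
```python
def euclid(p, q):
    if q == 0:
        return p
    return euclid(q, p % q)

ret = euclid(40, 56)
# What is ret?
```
Call trace:
euclid(p=40, q=56)
  euclid(p=56, q=40)
    euclid(p=40, q=16)
      euclid(p=16, q=8)
        euclid(p=8, q=0)
        -> return 8
      -> return 8
    -> return 8
  -> return 8
-> return 8

Final answer: 8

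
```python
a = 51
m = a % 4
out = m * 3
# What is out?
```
Trace:
  a=51
  a=51, m=3
  a=51, m=3, out=9

Final answer: 9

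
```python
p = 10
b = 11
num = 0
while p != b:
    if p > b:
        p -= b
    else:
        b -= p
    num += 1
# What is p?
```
Trace:
  p=10
  p=10, b=11
  p=10, b=11, num=0
  p=10, b=1, num=1
  p=9, b=1, num=2
  p=8, b=1, num=3
  p=7, b=1, num=4
  p=6, b=1, num=5
  p=5, b=1, num=6
  p=4, b=1, num=7
  p=3, b=1, num=8
  p=2, b=1, num=9
  p=1, b=1, num=10

Final answer: 1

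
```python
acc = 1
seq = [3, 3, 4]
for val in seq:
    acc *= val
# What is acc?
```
Trace:
  acc=1
  acc=3, val=3
  acc=9, val=3
  acc=36, val=4

Final answer: 36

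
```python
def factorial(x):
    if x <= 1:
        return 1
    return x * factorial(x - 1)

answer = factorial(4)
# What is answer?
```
Call trace:
factorial(x=4)
  factorial(x=3)
    factorial(x=2)
      factorial(x=1)
      -> return 1
    -> return 2
  -> return 6
-> return 24

Final answer: 24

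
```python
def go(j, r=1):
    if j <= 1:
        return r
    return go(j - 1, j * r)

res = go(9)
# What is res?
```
Call trace:
go(j=9, r=1)
  go(j=8, r=9)
    go(j=7, r=72)
      go(j=6, r=504)
        go(j=5, r=3024)
          go(j=4, r=15120)
            go(j=3, r=60480)
              go(j=2, r=181440)
                go(j=1, r=362880)
                -> return 362880
              -> return 362880
            -> return 362880
          -> return 362880
        -> return 362880
      -> return 362880
    -> return 362880
  -> return 362880
-> return 362880

Final answer: 362880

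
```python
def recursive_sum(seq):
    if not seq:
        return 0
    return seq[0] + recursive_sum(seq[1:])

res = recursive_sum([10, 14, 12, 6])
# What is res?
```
Call trace:
recursive_sum(seq=[10, 14, 12, 6])
  recursive_sum(seq=[14, 12, 6])
    recursive_sum(seq=[12, 6])
      recursive_sum(seq=[6])
        recursive_sum(seq=[])
        -> return 0
      -> return 6
    -> return 18
  -> return 32
-> return 42

Final answer: 42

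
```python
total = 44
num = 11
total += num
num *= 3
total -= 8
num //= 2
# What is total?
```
Trace:
  total=44
  total=44, num=11
  total=55, num=11
  total=55, num=33
  total=47, num=33
  total=47, num=16

Final answer: 47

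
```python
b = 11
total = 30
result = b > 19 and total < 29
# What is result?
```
Trace:
  b=11
  b=11, total=30
  b=11, total=30, result=False

Final answer: False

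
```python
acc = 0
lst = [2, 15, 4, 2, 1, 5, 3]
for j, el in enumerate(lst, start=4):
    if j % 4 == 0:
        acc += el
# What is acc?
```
Trace:
  acc=0
  acc=2, j=4, el=2
  acc=2, j=5, el=15
  acc=2, j=6, el=4
  acc=2, j=7, el=2
  acc=3, j=8, el=1
  acc=3, j=9, el=5
  acc=3, j=10, el=3

Final answer: 3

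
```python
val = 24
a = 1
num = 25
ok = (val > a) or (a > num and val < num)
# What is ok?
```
Trace:
  val=24
  val=24, a=1
  val=24, a=1, num=25
  val=24, a=1, num=25, ok=True

Final answer: True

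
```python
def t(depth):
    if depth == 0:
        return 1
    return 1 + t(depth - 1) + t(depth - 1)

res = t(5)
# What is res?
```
Call trace (a repeated sub-call is expanded the first time; later identical calls just restate its return value):
t(depth=5)
  t(depth=4)
    t(depth=3)
      t(depth=2)
        t(depth=1)
          t(depth=0)
          -> return 1
          t(depth=0)
          -> return 1
        -> return 3
        t(depth=1) -> return 3  (same call as traced above)
      -> return 7
      t(depth=2) -> return 7  (same call as traced above)
    -> return 15
    t(depth=3) -> return 15  (same call as traced above)
  -> return 31
  t(depth=4) -> return 31  (same call as traced above)
-> return 63

Final answer: 63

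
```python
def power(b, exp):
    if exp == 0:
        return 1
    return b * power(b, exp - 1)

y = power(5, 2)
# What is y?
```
Call trace:
power(b=5, exp=2)
  power(b=5, exp=1)
    power(b=5, exp=0)
    -> return 1
  -> return 5
-> return 25

Final answer: 25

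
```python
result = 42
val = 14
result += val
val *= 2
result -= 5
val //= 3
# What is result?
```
Trace:
  result=42
  result=42, val=14
  result=56, val=14
  result=56, val=28
  result=51, val=28
  result=51, val=9

Final answer: 51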